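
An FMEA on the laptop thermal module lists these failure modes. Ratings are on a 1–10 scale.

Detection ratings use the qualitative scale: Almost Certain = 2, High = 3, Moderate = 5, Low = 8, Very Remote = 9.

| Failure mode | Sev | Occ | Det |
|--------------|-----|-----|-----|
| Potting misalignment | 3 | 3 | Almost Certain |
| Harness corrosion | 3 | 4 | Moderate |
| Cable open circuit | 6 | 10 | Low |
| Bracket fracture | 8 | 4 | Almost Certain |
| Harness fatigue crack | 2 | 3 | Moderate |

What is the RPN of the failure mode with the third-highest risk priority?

RPN = Severity × Occurrence × Detection:
  Potting misalignment: 3 × 3 × 2 = 18
  Harness corrosion: 3 × 4 × 5 = 60
  Cable open circuit: 6 × 10 × 8 = 480
  Bracket fracture: 8 × 4 × 2 = 64
  Harness fatigue crack: 2 × 3 × 5 = 30
Sorted descending: 480, 64, 60, 30, 18.
The third-highest RPN is 60 (Harness corrosion).

60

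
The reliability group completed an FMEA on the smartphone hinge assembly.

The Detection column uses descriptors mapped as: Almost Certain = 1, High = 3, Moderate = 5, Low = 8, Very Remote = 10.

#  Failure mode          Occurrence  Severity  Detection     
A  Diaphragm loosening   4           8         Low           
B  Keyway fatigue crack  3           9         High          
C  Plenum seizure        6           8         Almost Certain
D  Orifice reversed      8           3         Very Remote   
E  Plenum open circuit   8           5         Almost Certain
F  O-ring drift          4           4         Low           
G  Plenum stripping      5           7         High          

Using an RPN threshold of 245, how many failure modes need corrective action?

1

RPN = Severity × Occurrence × Detection:
  A: 8 × 4 × 8 = 256
  B: 9 × 3 × 3 = 81
  C: 8 × 6 × 1 = 48
  D: 3 × 8 × 10 = 240
  E: 5 × 8 × 1 = 40
  F: 4 × 4 × 8 = 128
  G: 7 × 5 × 3 = 105
Modes with RPN ≥ 245: A (256) → 1.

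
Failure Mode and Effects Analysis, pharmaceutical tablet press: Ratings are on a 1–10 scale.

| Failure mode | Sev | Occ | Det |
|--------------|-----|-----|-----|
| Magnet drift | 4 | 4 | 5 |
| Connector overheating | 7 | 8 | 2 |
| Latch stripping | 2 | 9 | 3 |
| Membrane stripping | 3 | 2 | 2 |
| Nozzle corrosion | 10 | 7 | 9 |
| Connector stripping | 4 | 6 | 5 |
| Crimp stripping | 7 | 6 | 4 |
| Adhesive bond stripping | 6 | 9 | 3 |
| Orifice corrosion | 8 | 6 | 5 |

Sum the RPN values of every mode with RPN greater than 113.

RPN = Severity × Occurrence × Detection:
  Magnet drift: 4 × 4 × 5 = 80
  Connector overheating: 7 × 8 × 2 = 112
  Latch stripping: 2 × 9 × 3 = 54
  Membrane stripping: 3 × 2 × 2 = 12
  Nozzle corrosion: 10 × 7 × 9 = 630
  Connector stripping: 4 × 6 × 5 = 120
  Crimp stripping: 7 × 6 × 4 = 168
  Adhesive bond stripping: 6 × 9 × 3 = 162
  Orifice corrosion: 8 × 6 × 5 = 240
RPN > 113: Nozzle corrosion (630), Connector stripping (120), Crimp stripping (168), Adhesive bond stripping (162), Orifice corrosion (240).
Sum: 630 + 120 + 168 + 162 + 240 = 1320.

1320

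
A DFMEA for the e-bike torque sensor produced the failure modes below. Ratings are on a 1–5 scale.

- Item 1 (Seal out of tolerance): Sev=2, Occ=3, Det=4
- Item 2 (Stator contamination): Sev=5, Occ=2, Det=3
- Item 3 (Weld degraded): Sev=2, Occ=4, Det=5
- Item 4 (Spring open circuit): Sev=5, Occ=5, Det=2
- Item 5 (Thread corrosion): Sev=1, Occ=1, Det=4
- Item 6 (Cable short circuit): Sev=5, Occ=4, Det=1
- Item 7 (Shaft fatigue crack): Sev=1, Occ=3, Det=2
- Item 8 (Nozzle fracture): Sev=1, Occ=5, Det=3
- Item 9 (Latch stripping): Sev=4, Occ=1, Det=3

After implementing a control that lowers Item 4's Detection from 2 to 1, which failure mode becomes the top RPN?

Item 3

RPN = Severity × Occurrence × Detection:
  Item 1: 2 × 3 × 4 = 24
  Item 2: 5 × 2 × 3 = 30
  Item 3: 2 × 4 × 5 = 40
  Item 4: 5 × 5 × 2 = 50
  Item 5: 1 × 1 × 4 = 4
  Item 6: 5 × 4 × 1 = 20
  Item 7: 1 × 3 × 2 = 6
  Item 8: 1 × 5 × 3 = 15
  Item 9: 4 × 1 × 3 = 12
After action: Item 4 → 5 × 5 × 1 = 25.
Revised RPNs: Item 3=40, Item 2=30, Item 4=25, Item 1=24, Item 6=20, Item 8=15, Item 9=12, Item 7=6, Item 5=4.
Highest is now Item 3 (40).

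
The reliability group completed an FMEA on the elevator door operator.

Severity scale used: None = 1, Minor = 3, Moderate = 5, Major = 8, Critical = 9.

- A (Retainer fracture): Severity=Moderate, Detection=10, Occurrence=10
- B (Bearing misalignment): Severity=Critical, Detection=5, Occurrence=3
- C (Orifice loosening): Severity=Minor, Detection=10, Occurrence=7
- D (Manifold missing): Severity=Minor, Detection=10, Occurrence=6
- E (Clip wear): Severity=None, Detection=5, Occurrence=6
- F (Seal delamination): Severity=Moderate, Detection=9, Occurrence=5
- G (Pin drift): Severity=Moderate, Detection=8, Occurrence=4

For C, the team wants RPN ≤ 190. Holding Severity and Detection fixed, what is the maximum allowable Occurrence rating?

6

C: S=3, O=7, D=10 → current RPN = 210.
Fixed product = 30. Need 30 × O ≤ 190, so O ≤ 190/30 = 6.33.
Maximum integer Occurrence rating = 6 (gives RPN 180; O=7 would give 210 > 190).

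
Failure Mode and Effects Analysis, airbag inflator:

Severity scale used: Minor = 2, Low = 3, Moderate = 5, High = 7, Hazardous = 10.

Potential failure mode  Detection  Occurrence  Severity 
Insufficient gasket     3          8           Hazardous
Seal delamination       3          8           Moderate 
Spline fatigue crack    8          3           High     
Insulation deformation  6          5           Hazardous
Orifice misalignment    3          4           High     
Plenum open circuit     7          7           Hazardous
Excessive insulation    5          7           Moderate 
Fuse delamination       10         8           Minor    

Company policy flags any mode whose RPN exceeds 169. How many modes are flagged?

4

RPN = Severity × Occurrence × Detection:
  Insufficient gasket: 10 × 8 × 3 = 240
  Seal delamination: 5 × 8 × 3 = 120
  Spline fatigue crack: 7 × 3 × 8 = 168
  Insulation deformation: 10 × 5 × 6 = 300
  Orifice misalignment: 7 × 4 × 3 = 84
  Plenum open circuit: 10 × 7 × 7 = 490
  Excessive insulation: 5 × 7 × 5 = 175
  Fuse delamination: 2 × 8 × 10 = 160
Modes with RPN > 169: Insufficient gasket (240), Insulation deformation (300), Plenum open circuit (490), Excessive insulation (175) → 4.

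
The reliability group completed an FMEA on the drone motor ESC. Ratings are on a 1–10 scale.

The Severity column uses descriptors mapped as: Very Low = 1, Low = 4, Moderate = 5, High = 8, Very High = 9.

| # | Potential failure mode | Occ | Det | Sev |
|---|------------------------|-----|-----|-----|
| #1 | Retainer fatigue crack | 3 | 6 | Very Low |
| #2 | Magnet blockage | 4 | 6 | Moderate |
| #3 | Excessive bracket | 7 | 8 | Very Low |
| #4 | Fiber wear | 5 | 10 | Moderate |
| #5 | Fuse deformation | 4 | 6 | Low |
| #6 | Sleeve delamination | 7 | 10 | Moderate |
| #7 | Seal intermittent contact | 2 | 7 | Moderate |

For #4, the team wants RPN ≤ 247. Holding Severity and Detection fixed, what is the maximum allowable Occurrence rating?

#4: S=5, O=5, D=10 → current RPN = 250.
Fixed product = 50. Need 50 × O ≤ 247, so O ≤ 247/50 = 4.94.
Maximum integer Occurrence rating = 4 (gives RPN 200; O=5 would give 250 > 247).

4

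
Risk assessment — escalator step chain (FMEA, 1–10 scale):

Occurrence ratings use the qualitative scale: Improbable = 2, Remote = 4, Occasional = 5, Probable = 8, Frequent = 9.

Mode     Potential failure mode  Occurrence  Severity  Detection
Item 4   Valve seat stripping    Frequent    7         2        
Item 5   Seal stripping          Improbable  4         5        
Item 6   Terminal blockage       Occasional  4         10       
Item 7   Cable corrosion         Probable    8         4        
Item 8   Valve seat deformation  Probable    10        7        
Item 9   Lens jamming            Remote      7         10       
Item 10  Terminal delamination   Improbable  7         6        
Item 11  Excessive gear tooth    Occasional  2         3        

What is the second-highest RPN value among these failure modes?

RPN = Severity × Occurrence × Detection:
  Item 4: 7 × 9 × 2 = 126
  Item 5: 4 × 2 × 5 = 40
  Item 6: 4 × 5 × 10 = 200
  Item 7: 8 × 8 × 4 = 256
  Item 8: 10 × 8 × 7 = 560
  Item 9: 7 × 4 × 10 = 280
  Item 10: 7 × 2 × 6 = 84
  Item 11: 2 × 5 × 3 = 30
Sorted descending: 560, 280, 256, 200, 126, 84, 40, 30.
The second-highest RPN is 280 (Item 9).

280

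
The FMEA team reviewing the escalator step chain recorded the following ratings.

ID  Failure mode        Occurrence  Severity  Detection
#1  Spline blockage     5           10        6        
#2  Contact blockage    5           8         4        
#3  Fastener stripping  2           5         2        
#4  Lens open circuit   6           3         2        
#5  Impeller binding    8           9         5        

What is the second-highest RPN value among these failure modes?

300

RPN = Severity × Occurrence × Detection:
  #1: 10 × 5 × 6 = 300
  #2: 8 × 5 × 4 = 160
  #3: 5 × 2 × 2 = 20
  #4: 3 × 6 × 2 = 36
  #5: 9 × 8 × 5 = 360
Sorted descending: 360, 300, 160, 36, 20.
The second-highest RPN is 300 (#1).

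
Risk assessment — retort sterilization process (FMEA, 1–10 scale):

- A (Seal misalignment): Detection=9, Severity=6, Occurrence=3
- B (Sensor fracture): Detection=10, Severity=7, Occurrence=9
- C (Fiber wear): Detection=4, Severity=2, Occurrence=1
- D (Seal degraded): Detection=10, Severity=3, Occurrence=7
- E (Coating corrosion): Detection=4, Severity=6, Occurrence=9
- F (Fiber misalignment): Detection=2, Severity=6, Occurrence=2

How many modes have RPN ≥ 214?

2

RPN = Severity × Occurrence × Detection:
  A: 6 × 3 × 9 = 162
  B: 7 × 9 × 10 = 630
  C: 2 × 1 × 4 = 8
  D: 3 × 7 × 10 = 210
  E: 6 × 9 × 4 = 216
  F: 6 × 2 × 2 = 24
Modes with RPN ≥ 214: B (630), E (216) → 2.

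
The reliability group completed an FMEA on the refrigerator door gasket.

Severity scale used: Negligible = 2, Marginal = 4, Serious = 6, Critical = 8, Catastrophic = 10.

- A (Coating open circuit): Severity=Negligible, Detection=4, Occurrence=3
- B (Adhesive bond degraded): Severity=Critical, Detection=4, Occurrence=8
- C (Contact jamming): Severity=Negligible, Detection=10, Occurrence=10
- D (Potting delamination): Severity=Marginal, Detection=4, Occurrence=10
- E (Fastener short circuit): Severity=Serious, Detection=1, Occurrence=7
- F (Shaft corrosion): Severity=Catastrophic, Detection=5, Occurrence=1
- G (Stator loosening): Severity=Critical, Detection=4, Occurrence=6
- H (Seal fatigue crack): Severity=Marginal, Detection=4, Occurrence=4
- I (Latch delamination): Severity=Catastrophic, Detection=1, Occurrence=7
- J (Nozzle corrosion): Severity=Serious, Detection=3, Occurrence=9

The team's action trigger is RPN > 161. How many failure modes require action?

4

RPN = Severity × Occurrence × Detection:
  A: 2 × 3 × 4 = 24
  B: 8 × 8 × 4 = 256
  C: 2 × 10 × 10 = 200
  D: 4 × 10 × 4 = 160
  E: 6 × 7 × 1 = 42
  F: 10 × 1 × 5 = 50
  G: 8 × 6 × 4 = 192
  H: 4 × 4 × 4 = 64
  I: 10 × 7 × 1 = 70
  J: 6 × 9 × 3 = 162
Modes with RPN > 161: B (256), C (200), G (192), J (162) → 4.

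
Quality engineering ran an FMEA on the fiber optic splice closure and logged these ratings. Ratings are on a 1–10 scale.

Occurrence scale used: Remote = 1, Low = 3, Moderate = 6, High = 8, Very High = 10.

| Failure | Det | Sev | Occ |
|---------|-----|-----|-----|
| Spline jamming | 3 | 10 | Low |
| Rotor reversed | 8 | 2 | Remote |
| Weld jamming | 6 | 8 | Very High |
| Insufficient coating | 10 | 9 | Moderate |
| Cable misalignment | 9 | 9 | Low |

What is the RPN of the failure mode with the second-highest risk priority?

480

RPN = Severity × Occurrence × Detection:
  Spline jamming: 10 × 3 × 3 = 90
  Rotor reversed: 2 × 1 × 8 = 16
  Weld jamming: 8 × 10 × 6 = 480
  Insufficient coating: 9 × 6 × 10 = 540
  Cable misalignment: 9 × 3 × 9 = 243
Sorted descending: 540, 480, 243, 90, 16.
The second-highest RPN is 480 (Weld jamming).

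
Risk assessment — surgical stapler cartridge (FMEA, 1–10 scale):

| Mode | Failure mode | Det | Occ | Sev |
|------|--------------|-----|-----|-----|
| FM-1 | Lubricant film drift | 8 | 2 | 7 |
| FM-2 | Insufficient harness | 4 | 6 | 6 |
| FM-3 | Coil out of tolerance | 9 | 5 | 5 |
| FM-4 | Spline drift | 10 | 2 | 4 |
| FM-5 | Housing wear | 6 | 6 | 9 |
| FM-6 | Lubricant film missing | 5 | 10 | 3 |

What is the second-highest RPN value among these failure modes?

RPN = Severity × Occurrence × Detection:
  FM-1: 7 × 2 × 8 = 112
  FM-2: 6 × 6 × 4 = 144
  FM-3: 5 × 5 × 9 = 225
  FM-4: 4 × 2 × 10 = 80
  FM-5: 9 × 6 × 6 = 324
  FM-6: 3 × 10 × 5 = 150
Sorted descending: 324, 225, 150, 144, 112, 80.
The second-highest RPN is 225 (FM-3).

225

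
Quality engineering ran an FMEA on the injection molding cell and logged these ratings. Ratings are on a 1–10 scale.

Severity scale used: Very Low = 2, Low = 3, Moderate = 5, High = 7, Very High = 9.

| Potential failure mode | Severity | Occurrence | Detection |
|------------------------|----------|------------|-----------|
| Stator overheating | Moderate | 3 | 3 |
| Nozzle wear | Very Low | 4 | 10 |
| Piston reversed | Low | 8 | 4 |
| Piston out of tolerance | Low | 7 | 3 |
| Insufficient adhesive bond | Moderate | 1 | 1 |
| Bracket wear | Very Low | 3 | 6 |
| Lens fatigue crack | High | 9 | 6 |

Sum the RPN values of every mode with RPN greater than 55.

617

RPN = Severity × Occurrence × Detection:
  Stator overheating: 5 × 3 × 3 = 45
  Nozzle wear: 2 × 4 × 10 = 80
  Piston reversed: 3 × 8 × 4 = 96
  Piston out of tolerance: 3 × 7 × 3 = 63
  Insufficient adhesive bond: 5 × 1 × 1 = 5
  Bracket wear: 2 × 3 × 6 = 36
  Lens fatigue crack: 7 × 9 × 6 = 378
RPN > 55: Nozzle wear (80), Piston reversed (96), Piston out of tolerance (63), Lens fatigue crack (378).
Sum: 80 + 96 + 63 + 378 = 617.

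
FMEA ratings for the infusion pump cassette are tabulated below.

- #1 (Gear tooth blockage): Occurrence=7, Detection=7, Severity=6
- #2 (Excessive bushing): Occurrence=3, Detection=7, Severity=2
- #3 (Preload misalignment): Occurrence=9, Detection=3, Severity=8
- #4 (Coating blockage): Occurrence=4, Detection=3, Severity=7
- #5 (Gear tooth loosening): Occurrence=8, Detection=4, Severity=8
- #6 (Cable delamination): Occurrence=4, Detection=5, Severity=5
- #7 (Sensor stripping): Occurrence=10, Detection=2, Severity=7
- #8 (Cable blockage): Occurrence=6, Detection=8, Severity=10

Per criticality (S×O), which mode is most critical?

Criticality = Severity × Occurrence:
  #1: 6 × 7 = 42
  #2: 2 × 3 = 6
  #3: 8 × 9 = 72
  #4: 7 × 4 = 28
  #5: 8 × 8 = 64
  #6: 5 × 4 = 20
  #7: 7 × 10 = 70
  #8: 10 × 6 = 60
Highest criticality is 72 → #3.

#3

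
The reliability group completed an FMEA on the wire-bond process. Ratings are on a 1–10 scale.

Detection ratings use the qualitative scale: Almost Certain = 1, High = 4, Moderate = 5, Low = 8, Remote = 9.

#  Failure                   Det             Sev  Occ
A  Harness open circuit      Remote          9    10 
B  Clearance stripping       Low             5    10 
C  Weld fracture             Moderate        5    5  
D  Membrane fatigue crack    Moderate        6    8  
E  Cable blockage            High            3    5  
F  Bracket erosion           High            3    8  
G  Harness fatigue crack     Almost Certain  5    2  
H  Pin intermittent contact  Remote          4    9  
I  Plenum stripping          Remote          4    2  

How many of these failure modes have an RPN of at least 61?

7

RPN = Severity × Occurrence × Detection:
  A: 9 × 10 × 9 = 810
  B: 5 × 10 × 8 = 400
  C: 5 × 5 × 5 = 125
  D: 6 × 8 × 5 = 240
  E: 3 × 5 × 4 = 60
  F: 3 × 8 × 4 = 96
  G: 5 × 2 × 1 = 10
  H: 4 × 9 × 9 = 324
  I: 4 × 2 × 9 = 72
Modes with RPN ≥ 61: A (810), B (400), C (125), D (240), F (96), H (324), I (72) → 7.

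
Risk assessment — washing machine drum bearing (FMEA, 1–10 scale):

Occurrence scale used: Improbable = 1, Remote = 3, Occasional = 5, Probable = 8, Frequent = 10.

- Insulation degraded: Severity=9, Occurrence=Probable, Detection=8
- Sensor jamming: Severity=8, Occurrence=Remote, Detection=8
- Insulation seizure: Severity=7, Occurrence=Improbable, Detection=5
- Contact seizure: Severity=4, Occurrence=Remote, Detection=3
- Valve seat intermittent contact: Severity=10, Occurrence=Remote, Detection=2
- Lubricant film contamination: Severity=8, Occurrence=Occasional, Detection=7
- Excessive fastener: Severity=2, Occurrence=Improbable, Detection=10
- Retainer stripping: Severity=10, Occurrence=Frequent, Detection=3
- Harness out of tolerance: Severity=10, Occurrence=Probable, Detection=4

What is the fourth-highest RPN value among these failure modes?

RPN = Severity × Occurrence × Detection:
  Insulation degraded: 9 × 8 × 8 = 576
  Sensor jamming: 8 × 3 × 8 = 192
  Insulation seizure: 7 × 1 × 5 = 35
  Contact seizure: 4 × 3 × 3 = 36
  Valve seat intermittent contact: 10 × 3 × 2 = 60
  Lubricant film contamination: 8 × 5 × 7 = 280
  Excessive fastener: 2 × 1 × 10 = 20
  Retainer stripping: 10 × 10 × 3 = 300
  Harness out of tolerance: 10 × 8 × 4 = 320
Sorted descending: 576, 320, 300, 280, 192, 60, 36, 35, 20.
The fourth-highest RPN is 280 (Lubricant film contamination).

280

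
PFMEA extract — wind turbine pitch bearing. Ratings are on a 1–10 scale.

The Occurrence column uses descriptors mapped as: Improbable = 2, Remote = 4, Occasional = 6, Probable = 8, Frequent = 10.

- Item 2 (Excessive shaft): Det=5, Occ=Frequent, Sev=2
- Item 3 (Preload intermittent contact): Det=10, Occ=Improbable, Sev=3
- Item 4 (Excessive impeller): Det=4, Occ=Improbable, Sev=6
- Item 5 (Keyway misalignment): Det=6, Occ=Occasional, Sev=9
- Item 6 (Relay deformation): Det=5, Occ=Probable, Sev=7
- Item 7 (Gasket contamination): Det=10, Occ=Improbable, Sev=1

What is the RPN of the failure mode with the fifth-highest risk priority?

48

RPN = Severity × Occurrence × Detection:
  Item 2: 2 × 10 × 5 = 100
  Item 3: 3 × 2 × 10 = 60
  Item 4: 6 × 2 × 4 = 48
  Item 5: 9 × 6 × 6 = 324
  Item 6: 7 × 8 × 5 = 280
  Item 7: 1 × 2 × 10 = 20
Sorted descending: 324, 280, 100, 60, 48, 20.
The fifth-highest RPN is 48 (Item 4).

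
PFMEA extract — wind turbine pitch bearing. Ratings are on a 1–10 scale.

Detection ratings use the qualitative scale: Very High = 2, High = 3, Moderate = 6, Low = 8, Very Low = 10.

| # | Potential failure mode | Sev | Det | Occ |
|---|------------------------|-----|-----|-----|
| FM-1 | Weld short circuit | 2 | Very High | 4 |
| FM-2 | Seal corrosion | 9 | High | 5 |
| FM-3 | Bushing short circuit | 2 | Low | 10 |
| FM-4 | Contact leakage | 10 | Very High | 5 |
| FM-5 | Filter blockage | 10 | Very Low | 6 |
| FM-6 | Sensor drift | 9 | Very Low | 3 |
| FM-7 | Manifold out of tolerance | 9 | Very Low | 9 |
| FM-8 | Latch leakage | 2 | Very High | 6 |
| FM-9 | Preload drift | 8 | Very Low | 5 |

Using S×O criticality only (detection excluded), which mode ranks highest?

Criticality = Severity × Occurrence:
  FM-1: 2 × 4 = 8
  FM-2: 9 × 5 = 45
  FM-3: 2 × 10 = 20
  FM-4: 10 × 5 = 50
  FM-5: 10 × 6 = 60
  FM-6: 9 × 3 = 27
  FM-7: 9 × 9 = 81
  FM-8: 2 × 6 = 12
  FM-9: 8 × 5 = 40
Highest criticality is 81 → FM-7.

FM-7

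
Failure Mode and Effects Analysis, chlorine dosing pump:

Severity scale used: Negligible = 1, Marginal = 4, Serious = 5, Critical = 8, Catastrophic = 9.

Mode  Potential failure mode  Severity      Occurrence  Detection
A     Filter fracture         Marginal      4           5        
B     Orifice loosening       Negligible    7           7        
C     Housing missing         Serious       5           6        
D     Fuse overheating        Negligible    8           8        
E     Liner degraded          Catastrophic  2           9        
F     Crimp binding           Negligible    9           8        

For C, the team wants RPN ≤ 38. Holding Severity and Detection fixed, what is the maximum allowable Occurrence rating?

1

C: S=5, O=5, D=6 → current RPN = 150.
Fixed product = 30. Need 30 × O ≤ 38, so O ≤ 38/30 = 1.27.
Maximum integer Occurrence rating = 1 (gives RPN 30; O=2 would give 60 > 38).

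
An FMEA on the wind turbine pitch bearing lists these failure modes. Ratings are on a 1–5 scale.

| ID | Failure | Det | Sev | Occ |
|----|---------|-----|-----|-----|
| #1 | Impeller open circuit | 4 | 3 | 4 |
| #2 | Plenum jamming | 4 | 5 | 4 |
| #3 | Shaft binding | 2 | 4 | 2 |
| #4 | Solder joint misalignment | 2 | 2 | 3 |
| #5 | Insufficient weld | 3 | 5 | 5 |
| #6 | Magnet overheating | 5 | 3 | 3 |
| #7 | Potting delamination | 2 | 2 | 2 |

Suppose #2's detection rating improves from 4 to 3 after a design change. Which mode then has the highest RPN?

RPN = Severity × Occurrence × Detection:
  #1: 3 × 4 × 4 = 48
  #2: 5 × 4 × 4 = 80
  #3: 4 × 2 × 2 = 16
  #4: 2 × 3 × 2 = 12
  #5: 5 × 5 × 3 = 75
  #6: 3 × 3 × 5 = 45
  #7: 2 × 2 × 2 = 8
After action: #2 → 5 × 4 × 3 = 60.
Revised RPNs: #5=75, #2=60, #1=48, #6=45, #3=16, #4=12, #7=8.
Highest is now #5 (75).

#5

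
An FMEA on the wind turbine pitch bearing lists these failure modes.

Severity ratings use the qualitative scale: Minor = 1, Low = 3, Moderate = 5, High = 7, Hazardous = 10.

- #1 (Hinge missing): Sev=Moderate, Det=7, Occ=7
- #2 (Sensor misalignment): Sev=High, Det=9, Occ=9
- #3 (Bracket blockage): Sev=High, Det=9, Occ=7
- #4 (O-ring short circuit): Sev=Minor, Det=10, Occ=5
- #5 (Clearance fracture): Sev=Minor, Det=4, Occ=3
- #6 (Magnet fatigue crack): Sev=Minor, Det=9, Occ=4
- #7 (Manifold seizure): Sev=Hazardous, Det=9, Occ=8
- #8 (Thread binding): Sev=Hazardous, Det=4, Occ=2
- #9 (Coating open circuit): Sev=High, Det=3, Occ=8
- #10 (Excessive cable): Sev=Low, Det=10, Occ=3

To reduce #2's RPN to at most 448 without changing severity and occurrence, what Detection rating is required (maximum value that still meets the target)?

7

#2: S=7, O=9, D=9 → current RPN = 567.
Fixed product = 63. Need 63 × D ≤ 448, so D ≤ 448/63 = 7.11.
Maximum integer Detection rating = 7 (gives RPN 441; D=8 would give 504 > 448).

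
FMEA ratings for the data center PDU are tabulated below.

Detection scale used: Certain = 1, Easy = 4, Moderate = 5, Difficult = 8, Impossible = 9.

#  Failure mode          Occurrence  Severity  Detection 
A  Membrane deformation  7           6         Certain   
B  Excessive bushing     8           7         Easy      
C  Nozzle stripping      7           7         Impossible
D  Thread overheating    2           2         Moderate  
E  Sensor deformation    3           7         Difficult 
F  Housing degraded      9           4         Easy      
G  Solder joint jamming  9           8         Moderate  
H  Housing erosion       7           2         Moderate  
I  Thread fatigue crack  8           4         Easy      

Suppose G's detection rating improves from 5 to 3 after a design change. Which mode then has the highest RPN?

C

RPN = Severity × Occurrence × Detection:
  A: 6 × 7 × 1 = 42
  B: 7 × 8 × 4 = 224
  C: 7 × 7 × 9 = 441
  D: 2 × 2 × 5 = 20
  E: 7 × 3 × 8 = 168
  F: 4 × 9 × 4 = 144
  G: 8 × 9 × 5 = 360
  H: 2 × 7 × 5 = 70
  I: 4 × 8 × 4 = 128
After action: G → 8 × 9 × 3 = 216.
Revised RPNs: C=441, B=224, G=216, E=168, F=144, I=128, H=70, A=42, D=20.
Highest is now C (441).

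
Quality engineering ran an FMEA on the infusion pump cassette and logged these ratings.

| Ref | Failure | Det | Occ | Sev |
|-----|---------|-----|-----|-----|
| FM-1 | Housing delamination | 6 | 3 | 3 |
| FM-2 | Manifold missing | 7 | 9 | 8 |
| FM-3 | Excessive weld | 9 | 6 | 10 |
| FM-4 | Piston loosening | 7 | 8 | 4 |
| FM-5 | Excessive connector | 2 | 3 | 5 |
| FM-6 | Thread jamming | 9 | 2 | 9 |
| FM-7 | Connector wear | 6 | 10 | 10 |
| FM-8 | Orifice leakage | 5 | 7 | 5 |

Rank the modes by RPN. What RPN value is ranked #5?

175

RPN = Severity × Occurrence × Detection:
  FM-1: 3 × 3 × 6 = 54
  FM-2: 8 × 9 × 7 = 504
  FM-3: 10 × 6 × 9 = 540
  FM-4: 4 × 8 × 7 = 224
  FM-5: 5 × 3 × 2 = 30
  FM-6: 9 × 2 × 9 = 162
  FM-7: 10 × 10 × 6 = 600
  FM-8: 5 × 7 × 5 = 175
Sorted descending: 600, 540, 504, 224, 175, 162, 54, 30.
The fifth-highest RPN is 175 (FM-8).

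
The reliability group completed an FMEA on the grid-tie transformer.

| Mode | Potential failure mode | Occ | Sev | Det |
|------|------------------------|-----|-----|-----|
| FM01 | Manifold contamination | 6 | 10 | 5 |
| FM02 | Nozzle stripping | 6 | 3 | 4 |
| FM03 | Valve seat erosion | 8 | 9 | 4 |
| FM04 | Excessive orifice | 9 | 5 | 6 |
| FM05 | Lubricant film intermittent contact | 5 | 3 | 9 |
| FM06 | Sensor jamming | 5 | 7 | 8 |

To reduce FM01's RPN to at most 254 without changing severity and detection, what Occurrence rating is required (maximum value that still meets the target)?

5

FM01: S=10, O=6, D=5 → current RPN = 300.
Fixed product = 50. Need 50 × O ≤ 254, so O ≤ 254/50 = 5.08.
Maximum integer Occurrence rating = 5 (gives RPN 250; O=6 would give 300 > 254).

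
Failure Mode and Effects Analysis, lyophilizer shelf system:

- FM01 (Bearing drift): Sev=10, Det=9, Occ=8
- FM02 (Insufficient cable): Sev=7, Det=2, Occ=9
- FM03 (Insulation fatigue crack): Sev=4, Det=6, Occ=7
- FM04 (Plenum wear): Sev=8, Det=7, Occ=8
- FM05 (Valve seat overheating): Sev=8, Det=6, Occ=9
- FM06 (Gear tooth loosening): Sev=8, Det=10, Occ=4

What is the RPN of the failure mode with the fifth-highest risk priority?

RPN = Severity × Occurrence × Detection:
  FM01: 10 × 8 × 9 = 720
  FM02: 7 × 9 × 2 = 126
  FM03: 4 × 7 × 6 = 168
  FM04: 8 × 8 × 7 = 448
  FM05: 8 × 9 × 6 = 432
  FM06: 8 × 4 × 10 = 320
Sorted descending: 720, 448, 432, 320, 168, 126.
The fifth-highest RPN is 168 (FM03).

168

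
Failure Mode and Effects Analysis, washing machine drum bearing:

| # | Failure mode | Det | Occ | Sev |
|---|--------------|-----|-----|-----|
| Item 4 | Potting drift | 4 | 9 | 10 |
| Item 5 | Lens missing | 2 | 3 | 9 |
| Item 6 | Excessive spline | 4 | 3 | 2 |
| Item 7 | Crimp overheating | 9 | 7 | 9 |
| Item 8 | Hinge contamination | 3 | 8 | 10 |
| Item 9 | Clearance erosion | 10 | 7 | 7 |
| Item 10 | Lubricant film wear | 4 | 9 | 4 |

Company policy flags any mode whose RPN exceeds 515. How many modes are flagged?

RPN = Severity × Occurrence × Detection:
  Item 4: 10 × 9 × 4 = 360
  Item 5: 9 × 3 × 2 = 54
  Item 6: 2 × 3 × 4 = 24
  Item 7: 9 × 7 × 9 = 567
  Item 8: 10 × 8 × 3 = 240
  Item 9: 7 × 7 × 10 = 490
  Item 10: 4 × 9 × 4 = 144
Modes with RPN > 515: Item 7 (567) → 1.

1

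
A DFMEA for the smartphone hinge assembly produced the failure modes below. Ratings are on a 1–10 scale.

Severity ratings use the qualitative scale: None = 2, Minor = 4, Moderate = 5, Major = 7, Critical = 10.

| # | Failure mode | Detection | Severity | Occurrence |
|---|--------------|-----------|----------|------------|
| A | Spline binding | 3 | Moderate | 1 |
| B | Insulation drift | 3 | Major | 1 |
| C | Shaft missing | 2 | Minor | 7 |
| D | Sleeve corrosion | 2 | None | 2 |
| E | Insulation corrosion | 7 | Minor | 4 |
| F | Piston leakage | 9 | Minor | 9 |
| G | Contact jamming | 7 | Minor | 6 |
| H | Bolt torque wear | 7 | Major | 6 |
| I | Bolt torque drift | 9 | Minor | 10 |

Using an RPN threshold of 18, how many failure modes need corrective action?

RPN = Severity × Occurrence × Detection:
  A: 5 × 1 × 3 = 15
  B: 7 × 1 × 3 = 21
  C: 4 × 7 × 2 = 56
  D: 2 × 2 × 2 = 8
  E: 4 × 4 × 7 = 112
  F: 4 × 9 × 9 = 324
  G: 4 × 6 × 7 = 168
  H: 7 × 6 × 7 = 294
  I: 4 × 10 × 9 = 360
Modes with RPN ≥ 18: B (21), C (56), E (112), F (324), G (168), H (294), I (360) → 7.

7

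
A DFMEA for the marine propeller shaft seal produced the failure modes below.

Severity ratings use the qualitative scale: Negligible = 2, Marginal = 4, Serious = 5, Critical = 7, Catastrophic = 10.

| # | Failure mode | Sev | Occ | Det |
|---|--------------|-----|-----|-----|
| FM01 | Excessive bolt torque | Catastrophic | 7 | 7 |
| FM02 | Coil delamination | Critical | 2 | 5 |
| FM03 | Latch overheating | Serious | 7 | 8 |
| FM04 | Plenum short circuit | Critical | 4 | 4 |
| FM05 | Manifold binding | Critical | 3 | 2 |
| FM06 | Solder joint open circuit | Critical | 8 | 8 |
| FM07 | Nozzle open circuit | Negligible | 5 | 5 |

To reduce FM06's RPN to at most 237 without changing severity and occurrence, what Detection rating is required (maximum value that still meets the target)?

FM06: S=7, O=8, D=8 → current RPN = 448.
Fixed product = 56. Need 56 × D ≤ 237, so D ≤ 237/56 = 4.23.
Maximum integer Detection rating = 4 (gives RPN 224; D=5 would give 280 > 237).

4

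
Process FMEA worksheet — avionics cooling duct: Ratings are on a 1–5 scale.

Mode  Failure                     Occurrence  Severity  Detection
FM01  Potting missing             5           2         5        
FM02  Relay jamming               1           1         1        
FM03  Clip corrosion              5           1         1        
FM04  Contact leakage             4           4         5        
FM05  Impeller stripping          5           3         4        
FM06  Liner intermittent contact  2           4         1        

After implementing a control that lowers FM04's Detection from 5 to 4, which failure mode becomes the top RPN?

RPN = Severity × Occurrence × Detection:
  FM01: 2 × 5 × 5 = 50
  FM02: 1 × 1 × 1 = 1
  FM03: 1 × 5 × 1 = 5
  FM04: 4 × 4 × 5 = 80
  FM05: 3 × 5 × 4 = 60
  FM06: 4 × 2 × 1 = 8
After action: FM04 → 4 × 4 × 4 = 64.
Revised RPNs: FM04=64, FM05=60, FM01=50, FM06=8, FM03=5, FM02=1.
Highest is now FM04 (64).

FM04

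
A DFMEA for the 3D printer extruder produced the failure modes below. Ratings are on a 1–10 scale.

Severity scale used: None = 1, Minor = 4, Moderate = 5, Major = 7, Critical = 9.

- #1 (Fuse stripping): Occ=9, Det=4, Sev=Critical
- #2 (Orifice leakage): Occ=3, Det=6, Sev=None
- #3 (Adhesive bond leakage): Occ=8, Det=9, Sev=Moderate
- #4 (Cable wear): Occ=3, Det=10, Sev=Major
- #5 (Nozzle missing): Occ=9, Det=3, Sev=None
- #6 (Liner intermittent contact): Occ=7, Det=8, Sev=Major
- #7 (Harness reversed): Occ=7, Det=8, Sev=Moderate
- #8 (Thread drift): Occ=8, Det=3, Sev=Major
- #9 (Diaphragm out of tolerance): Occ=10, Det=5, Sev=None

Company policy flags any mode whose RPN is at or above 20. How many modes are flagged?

RPN = Severity × Occurrence × Detection:
  #1: 9 × 9 × 4 = 324
  #2: 1 × 3 × 6 = 18
  #3: 5 × 8 × 9 = 360
  #4: 7 × 3 × 10 = 210
  #5: 1 × 9 × 3 = 27
  #6: 7 × 7 × 8 = 392
  #7: 5 × 7 × 8 = 280
  #8: 7 × 8 × 3 = 168
  #9: 1 × 10 × 5 = 50
Modes with RPN ≥ 20: #1 (324), #3 (360), #4 (210), #5 (27), #6 (392), #7 (280), #8 (168), #9 (50) → 8.

8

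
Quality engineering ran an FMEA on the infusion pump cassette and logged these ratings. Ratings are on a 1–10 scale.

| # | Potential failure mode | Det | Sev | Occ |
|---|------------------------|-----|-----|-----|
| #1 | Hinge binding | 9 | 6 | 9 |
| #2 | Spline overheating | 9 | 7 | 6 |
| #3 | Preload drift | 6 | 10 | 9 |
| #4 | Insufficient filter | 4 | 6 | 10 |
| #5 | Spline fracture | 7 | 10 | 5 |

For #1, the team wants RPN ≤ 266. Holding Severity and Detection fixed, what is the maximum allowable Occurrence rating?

4

#1: S=6, O=9, D=9 → current RPN = 486.
Fixed product = 54. Need 54 × O ≤ 266, so O ≤ 266/54 = 4.93.
Maximum integer Occurrence rating = 4 (gives RPN 216; O=5 would give 270 > 266).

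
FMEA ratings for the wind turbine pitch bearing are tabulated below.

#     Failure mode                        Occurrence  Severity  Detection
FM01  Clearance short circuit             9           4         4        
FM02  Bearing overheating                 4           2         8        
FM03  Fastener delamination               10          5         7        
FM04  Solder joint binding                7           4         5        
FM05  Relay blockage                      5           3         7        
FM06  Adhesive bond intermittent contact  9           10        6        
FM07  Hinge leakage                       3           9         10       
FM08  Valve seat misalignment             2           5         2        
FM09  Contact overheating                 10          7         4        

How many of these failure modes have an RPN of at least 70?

7

RPN = Severity × Occurrence × Detection:
  FM01: 4 × 9 × 4 = 144
  FM02: 2 × 4 × 8 = 64
  FM03: 5 × 10 × 7 = 350
  FM04: 4 × 7 × 5 = 140
  FM05: 3 × 5 × 7 = 105
  FM06: 10 × 9 × 6 = 540
  FM07: 9 × 3 × 10 = 270
  FM08: 5 × 2 × 2 = 20
  FM09: 7 × 10 × 4 = 280
Modes with RPN ≥ 70: FM01 (144), FM03 (350), FM04 (140), FM05 (105), FM06 (540), FM07 (270), FM09 (280) → 7.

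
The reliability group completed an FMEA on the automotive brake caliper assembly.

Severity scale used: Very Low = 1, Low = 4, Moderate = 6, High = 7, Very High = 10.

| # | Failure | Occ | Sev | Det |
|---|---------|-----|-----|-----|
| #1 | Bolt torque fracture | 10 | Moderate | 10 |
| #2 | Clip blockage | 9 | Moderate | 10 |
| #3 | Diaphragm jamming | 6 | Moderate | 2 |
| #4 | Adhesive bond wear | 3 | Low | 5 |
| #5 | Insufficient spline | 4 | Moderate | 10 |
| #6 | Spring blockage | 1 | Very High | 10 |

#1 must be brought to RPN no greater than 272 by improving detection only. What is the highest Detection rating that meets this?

4

#1: S=6, O=10, D=10 → current RPN = 600.
Fixed product = 60. Need 60 × D ≤ 272, so D ≤ 272/60 = 4.53.
Maximum integer Detection rating = 4 (gives RPN 240; D=5 would give 300 > 272).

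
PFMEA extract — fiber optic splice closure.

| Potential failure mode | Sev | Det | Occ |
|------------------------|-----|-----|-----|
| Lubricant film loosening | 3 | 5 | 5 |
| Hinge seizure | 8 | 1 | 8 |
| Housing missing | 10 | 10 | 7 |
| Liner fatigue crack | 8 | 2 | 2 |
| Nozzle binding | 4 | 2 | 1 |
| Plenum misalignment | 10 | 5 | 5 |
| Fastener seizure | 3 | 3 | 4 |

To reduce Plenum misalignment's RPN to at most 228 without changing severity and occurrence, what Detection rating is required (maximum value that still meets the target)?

4

Plenum misalignment: S=10, O=5, D=5 → current RPN = 250.
Fixed product = 50. Need 50 × D ≤ 228, so D ≤ 228/50 = 4.56.
Maximum integer Detection rating = 4 (gives RPN 200; D=5 would give 250 > 228).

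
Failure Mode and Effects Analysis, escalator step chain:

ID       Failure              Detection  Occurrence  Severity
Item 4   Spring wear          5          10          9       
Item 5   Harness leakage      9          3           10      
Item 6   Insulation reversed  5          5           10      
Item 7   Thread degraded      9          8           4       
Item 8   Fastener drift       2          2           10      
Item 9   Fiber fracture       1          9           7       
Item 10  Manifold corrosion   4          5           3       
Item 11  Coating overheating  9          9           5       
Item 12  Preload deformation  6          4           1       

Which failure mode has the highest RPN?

Item 4

RPN = Severity × Occurrence × Detection:
  Item 4: 9 × 10 × 5 = 450
  Item 5: 10 × 3 × 9 = 270
  Item 6: 10 × 5 × 5 = 250
  Item 7: 4 × 8 × 9 = 288
  Item 8: 10 × 2 × 2 = 40
  Item 9: 7 × 9 × 1 = 63
  Item 10: 3 × 5 × 4 = 60
  Item 11: 5 × 9 × 9 = 405
  Item 12: 1 × 4 × 6 = 24
Highest RPN is 450 → Item 4.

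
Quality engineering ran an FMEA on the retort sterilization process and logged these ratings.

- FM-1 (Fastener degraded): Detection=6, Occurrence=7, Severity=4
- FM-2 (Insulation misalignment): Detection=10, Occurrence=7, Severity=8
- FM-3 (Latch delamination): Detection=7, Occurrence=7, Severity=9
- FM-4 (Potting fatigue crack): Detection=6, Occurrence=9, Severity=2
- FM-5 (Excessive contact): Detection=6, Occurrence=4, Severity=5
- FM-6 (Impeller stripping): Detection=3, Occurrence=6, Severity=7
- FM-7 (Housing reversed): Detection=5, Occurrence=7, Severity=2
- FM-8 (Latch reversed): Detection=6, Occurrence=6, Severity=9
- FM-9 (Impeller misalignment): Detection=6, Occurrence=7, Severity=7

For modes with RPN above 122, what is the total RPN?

1913

RPN = Severity × Occurrence × Detection:
  FM-1: 4 × 7 × 6 = 168
  FM-2: 8 × 7 × 10 = 560
  FM-3: 9 × 7 × 7 = 441
  FM-4: 2 × 9 × 6 = 108
  FM-5: 5 × 4 × 6 = 120
  FM-6: 7 × 6 × 3 = 126
  FM-7: 2 × 7 × 5 = 70
  FM-8: 9 × 6 × 6 = 324
  FM-9: 7 × 7 × 6 = 294
RPN > 122: FM-1 (168), FM-2 (560), FM-3 (441), FM-6 (126), FM-8 (324), FM-9 (294).
Sum: 168 + 560 + 441 + 126 + 324 + 294 = 1913.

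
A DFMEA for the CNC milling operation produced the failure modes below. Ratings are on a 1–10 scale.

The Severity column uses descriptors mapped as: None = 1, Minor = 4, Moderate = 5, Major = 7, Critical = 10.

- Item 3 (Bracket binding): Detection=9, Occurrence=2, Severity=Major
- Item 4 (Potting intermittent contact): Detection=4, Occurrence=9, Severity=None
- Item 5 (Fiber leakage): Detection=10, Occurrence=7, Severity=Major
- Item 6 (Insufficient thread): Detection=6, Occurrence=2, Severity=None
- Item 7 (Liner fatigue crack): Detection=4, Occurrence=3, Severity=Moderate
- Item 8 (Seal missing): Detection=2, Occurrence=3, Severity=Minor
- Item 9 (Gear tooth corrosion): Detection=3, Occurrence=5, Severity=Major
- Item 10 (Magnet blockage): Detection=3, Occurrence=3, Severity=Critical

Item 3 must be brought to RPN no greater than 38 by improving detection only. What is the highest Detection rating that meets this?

2

Item 3: S=7, O=2, D=9 → current RPN = 126.
Fixed product = 14. Need 14 × D ≤ 38, so D ≤ 38/14 = 2.71.
Maximum integer Detection rating = 2 (gives RPN 28; D=3 would give 42 > 38).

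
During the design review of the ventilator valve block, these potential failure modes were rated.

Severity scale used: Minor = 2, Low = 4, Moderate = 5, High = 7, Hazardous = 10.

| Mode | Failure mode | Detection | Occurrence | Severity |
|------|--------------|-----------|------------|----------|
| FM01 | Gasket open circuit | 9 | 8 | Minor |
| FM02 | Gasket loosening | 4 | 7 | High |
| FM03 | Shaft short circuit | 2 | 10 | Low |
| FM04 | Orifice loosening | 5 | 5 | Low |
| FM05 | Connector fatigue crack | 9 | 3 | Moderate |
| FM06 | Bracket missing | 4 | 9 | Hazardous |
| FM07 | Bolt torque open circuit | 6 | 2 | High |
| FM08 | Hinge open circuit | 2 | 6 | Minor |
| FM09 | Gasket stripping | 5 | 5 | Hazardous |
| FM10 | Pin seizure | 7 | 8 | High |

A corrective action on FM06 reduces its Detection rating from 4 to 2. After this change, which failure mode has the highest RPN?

RPN = Severity × Occurrence × Detection:
  FM01: 2 × 8 × 9 = 144
  FM02: 7 × 7 × 4 = 196
  FM03: 4 × 10 × 2 = 80
  FM04: 4 × 5 × 5 = 100
  FM05: 5 × 3 × 9 = 135
  FM06: 10 × 9 × 4 = 360
  FM07: 7 × 2 × 6 = 84
  FM08: 2 × 6 × 2 = 24
  FM09: 10 × 5 × 5 = 250
  FM10: 7 × 8 × 7 = 392
After action: FM06 → 10 × 9 × 2 = 180.
Revised RPNs: FM10=392, FM09=250, FM02=196, FM06=180, FM01=144, FM05=135, FM04=100, FM07=84, FM03=80, FM08=24.
Highest is now FM10 (392).

FM10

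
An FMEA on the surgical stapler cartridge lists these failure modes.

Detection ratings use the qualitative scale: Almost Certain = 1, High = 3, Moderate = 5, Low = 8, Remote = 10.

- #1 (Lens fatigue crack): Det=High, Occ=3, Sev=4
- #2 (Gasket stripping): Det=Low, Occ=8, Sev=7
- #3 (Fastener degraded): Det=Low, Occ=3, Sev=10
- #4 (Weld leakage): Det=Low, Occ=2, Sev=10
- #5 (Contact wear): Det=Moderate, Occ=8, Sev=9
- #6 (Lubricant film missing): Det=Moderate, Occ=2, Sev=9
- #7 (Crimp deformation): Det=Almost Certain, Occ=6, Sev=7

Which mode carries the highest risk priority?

RPN = Severity × Occurrence × Detection:
  #1: 4 × 3 × 3 = 36
  #2: 7 × 8 × 8 = 448
  #3: 10 × 3 × 8 = 240
  #4: 10 × 2 × 8 = 160
  #5: 9 × 8 × 5 = 360
  #6: 9 × 2 × 5 = 90
  #7: 7 × 6 × 1 = 42
Highest RPN is 448 → #2.

#2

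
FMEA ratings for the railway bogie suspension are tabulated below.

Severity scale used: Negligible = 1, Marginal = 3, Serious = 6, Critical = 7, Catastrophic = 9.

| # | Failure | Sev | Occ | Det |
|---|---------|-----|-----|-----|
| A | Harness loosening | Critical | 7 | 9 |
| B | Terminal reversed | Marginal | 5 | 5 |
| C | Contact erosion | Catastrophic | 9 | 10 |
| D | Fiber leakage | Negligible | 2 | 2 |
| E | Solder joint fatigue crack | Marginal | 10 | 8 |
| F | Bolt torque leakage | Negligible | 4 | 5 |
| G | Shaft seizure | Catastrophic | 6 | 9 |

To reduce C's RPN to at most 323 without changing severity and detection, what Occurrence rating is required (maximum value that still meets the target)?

C: S=9, O=9, D=10 → current RPN = 810.
Fixed product = 90. Need 90 × O ≤ 323, so O ≤ 323/90 = 3.59.
Maximum integer Occurrence rating = 3 (gives RPN 270; O=4 would give 360 > 323).

3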